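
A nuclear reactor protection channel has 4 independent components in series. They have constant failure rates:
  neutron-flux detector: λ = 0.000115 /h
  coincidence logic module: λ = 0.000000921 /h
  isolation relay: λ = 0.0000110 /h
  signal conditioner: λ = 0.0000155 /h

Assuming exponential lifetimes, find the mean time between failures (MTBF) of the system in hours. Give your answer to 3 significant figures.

7020

Series of exponential components: λ_sys = Σ λ_i
λ_sys = 0.000115 + 0.000000921 + 0.0000110 + 0.0000155 = 1.4242e-04 /h
MTBF = 1 / λ_sys = 7020 h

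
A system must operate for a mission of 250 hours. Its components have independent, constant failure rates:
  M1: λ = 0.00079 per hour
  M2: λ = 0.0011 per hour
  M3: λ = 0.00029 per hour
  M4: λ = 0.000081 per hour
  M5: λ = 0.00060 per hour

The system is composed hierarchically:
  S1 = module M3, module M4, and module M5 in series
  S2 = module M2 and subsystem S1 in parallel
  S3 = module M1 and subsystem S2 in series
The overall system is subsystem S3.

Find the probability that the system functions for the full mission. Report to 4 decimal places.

R(M1) = exp(−0.00079 × 250) = 0.820780
R(M2) = exp(−0.0011 × 250) = 0.759572
R(M3) = exp(−0.00029 × 250) = 0.930066
R(M4) = exp(−0.000081 × 250) = 0.979954
R(M5) = exp(−0.00060 × 250) = 0.860708
Series (M3, M4, and M5): 0.930066 × 0.979954 × 0.860708 = 0.784468
Parallel (M2 and [0.784468]): 1 − (1 − 0.759572)(1 − 0.784468) = 0.948180
Series (M1 and [0.948180]): 0.820780 × 0.948180 = 0.7782

0.7782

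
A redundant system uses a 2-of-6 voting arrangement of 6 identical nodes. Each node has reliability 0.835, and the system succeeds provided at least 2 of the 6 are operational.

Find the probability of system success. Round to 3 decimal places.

R = Σ_{i=2}^{6} C(6,i) p^i (1−p)^{6−i} with p = 0.835
C(6,2)·0.835^2·0.165^4 = 0.00775
C(6,3)·0.835^3·0.165^3 = 0.05230
C(6,4)·0.835^4·0.165^2 = 0.19852
C(6,5)·0.835^5·0.165^1 = 0.40185
C(6,6)·0.835^6·0.165^0 = 0.33894
Sum = 0.999

0.999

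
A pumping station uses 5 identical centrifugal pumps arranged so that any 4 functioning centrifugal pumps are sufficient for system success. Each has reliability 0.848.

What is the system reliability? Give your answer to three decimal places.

R = Σ_{i=4}^{5} C(5,i) p^i (1−p)^{5−i} with p = 0.848
C(5,4)·0.848^4·0.152^1 = 0.39300
C(5,5)·0.848^5·0.152^0 = 0.43851
Sum = 0.832

0.832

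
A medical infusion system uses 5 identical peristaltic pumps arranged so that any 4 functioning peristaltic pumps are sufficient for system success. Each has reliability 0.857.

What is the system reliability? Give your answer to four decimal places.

0.8480

R = Σ_{i=4}^{5} C(5,i) p^i (1−p)^{5−i} with p = 0.857
C(5,4)·0.857^4·0.143^1 = 0.385682
C(5,5)·0.857^5·0.143^0 = 0.462279
Sum = 0.8480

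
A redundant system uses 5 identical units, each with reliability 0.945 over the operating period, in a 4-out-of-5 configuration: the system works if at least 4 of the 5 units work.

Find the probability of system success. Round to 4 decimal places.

R = Σ_{i=4}^{5} C(5,i) p^i (1−p)^{5−i} with p = 0.945
C(5,4)·0.945^4·0.055^1 = 0.219311
C(5,5)·0.945^5·0.055^0 = 0.753631
Sum = 0.9729

0.9729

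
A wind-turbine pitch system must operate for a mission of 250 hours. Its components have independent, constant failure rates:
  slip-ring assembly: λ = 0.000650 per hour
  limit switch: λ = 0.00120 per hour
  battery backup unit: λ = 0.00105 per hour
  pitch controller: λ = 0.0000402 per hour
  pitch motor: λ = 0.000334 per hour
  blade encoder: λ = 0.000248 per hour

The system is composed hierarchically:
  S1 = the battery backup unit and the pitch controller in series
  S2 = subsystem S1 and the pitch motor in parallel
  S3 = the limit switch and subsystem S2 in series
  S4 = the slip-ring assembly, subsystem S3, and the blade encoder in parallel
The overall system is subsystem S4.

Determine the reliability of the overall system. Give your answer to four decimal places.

0.9975

R(slip-ring assembly) = exp(−0.000650 × 250) = 0.850016
R(limit switch) = exp(−0.00120 × 250) = 0.740818
R(battery backup unit) = exp(−0.00105 × 250) = 0.769126
R(pitch controller) = exp(−0.0000402 × 250) = 0.990000
R(pitch motor) = exp(−0.000334 × 250) = 0.919891
R(blade encoder) = exp(−0.000248 × 250) = 0.939883
Series (battery backup unit and pitch controller): 0.769126 × 0.990000 = 0.761435
Parallel ([0.761435] and pitch motor): 1 − (1 − 0.761435)(1 − 0.919891) = 0.980889
Series (limit switch and [0.980889]): 0.740818 × 0.980889 = 0.726660
Parallel (slip-ring assembly, [0.726660], and blade encoder): 1 − (1 − 0.850016)(1 − 0.726660)(1 − 0.939883) = 0.9975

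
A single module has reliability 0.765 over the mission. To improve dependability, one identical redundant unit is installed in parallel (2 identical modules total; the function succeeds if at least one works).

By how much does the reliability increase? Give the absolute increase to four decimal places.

R_before = 0.765
R_after = 1 − (1 − 0.765)^2 = 0.9448
ΔR = 0.9448 − 0.765 = 0.1798

0.1798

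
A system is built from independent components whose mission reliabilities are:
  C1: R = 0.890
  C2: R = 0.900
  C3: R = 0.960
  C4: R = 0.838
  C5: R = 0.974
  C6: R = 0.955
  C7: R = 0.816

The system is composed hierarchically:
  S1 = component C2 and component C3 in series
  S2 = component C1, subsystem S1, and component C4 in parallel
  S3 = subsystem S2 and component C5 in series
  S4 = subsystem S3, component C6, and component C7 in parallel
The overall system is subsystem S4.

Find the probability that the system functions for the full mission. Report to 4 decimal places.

0.9998

Series (C2 and C3): 0.900000 × 0.960000 = 0.864000
Parallel (C1, [0.864000], and C4): 1 − (1 − 0.890000)(1 − 0.864000)(1 − 0.838000) = 0.997576
Series ([0.997576] and C5): 0.997576 × 0.974000 = 0.971639
Parallel ([0.971639], C6, and C7): 1 − (1 − 0.971639)(1 − 0.955000)(1 − 0.816000) = 0.9998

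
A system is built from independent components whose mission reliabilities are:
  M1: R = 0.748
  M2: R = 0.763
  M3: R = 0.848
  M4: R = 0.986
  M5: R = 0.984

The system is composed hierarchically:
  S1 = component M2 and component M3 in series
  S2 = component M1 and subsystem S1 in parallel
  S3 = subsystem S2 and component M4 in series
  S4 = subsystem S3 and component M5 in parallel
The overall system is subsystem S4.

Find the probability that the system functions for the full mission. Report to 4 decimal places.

0.9984

Series (M2 and M3): 0.763000 × 0.848000 = 0.647024
Parallel (M1 and [0.647024]): 1 − (1 − 0.748000)(1 − 0.647024) = 0.911050
Series ([0.911050] and M4): 0.911050 × 0.986000 = 0.898295
Parallel ([0.898295] and M5): 1 − (1 − 0.898295)(1 − 0.984000) = 0.9984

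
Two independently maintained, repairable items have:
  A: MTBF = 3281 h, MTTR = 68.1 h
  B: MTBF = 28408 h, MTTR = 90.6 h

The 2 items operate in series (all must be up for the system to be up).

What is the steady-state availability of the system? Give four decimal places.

A(A) = MTBF/(MTBF+MTTR) = 3281/(3281+68.1) = 0.979666
A(B) = MTBF/(MTBF+MTTR) = 28408/(28408+90.6) = 0.996821
Series availability: 0.979666 × 0.996821 = 0.9766

0.9766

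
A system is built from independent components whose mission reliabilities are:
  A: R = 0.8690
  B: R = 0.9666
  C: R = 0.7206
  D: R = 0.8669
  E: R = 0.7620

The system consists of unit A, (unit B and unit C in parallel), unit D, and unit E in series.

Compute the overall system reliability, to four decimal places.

Parallel (B and C): 1 − (1 − 0.966600)(1 − 0.720600) = 0.990668
Series (A, [0.990668], D, and E): 0.869000 × 0.990668 × 0.866900 × 0.762000 = 0.5687

0.5687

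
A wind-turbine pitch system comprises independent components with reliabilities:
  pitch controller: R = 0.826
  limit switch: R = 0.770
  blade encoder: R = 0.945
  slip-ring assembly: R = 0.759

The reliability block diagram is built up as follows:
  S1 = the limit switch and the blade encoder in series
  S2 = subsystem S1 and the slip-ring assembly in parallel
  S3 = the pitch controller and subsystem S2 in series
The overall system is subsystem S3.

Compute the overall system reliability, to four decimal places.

0.7718

Series (limit switch and blade encoder): 0.770000 × 0.945000 = 0.727650
Parallel ([0.727650] and slip-ring assembly): 1 − (1 − 0.727650)(1 − 0.759000) = 0.934364
Series (pitch controller and [0.934364]): 0.826000 × 0.934364 = 0.7718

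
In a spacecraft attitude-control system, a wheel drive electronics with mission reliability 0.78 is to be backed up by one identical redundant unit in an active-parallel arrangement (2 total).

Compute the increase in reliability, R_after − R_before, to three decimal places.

R_before = 0.78
R_after = 1 − (1 − 0.78)^2 = 0.952
ΔR = 0.952 − 0.78 = 0.172

0.172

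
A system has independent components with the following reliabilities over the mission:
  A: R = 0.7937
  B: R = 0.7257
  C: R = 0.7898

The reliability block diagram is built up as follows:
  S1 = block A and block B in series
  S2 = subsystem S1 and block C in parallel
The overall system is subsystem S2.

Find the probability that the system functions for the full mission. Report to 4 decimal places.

Series (A and B): 0.793700 × 0.725700 = 0.575988
Parallel ([0.575988] and C): 1 − (1 − 0.575988)(1 − 0.789800) = 0.9109

0.9109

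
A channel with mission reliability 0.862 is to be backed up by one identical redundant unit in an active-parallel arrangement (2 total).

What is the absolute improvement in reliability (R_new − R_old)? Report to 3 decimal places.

0.119

R_before = 0.862
R_after = 1 − (1 − 0.862)^2 = 0.981
ΔR = 0.981 − 0.862 = 0.119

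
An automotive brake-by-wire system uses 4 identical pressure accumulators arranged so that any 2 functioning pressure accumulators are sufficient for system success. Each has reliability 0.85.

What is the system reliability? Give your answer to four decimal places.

R = Σ_{i=2}^{4} C(4,i) p^i (1−p)^{4−i} with p = 0.85
C(4,2)·0.85^2·0.15^2 = 0.097538
C(4,3)·0.85^3·0.15^1 = 0.368475
C(4,4)·0.85^4·0.15^0 = 0.522006
Sum = 0.9880

0.9880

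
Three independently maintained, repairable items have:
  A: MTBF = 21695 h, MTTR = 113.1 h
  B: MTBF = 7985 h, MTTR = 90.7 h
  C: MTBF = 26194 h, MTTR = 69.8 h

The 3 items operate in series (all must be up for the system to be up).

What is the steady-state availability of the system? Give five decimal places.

A(A) = MTBF/(MTBF+MTTR) = 21695/(21695+113.1) = 0.994814
A(B) = MTBF/(MTBF+MTTR) = 7985/(7985+90.7) = 0.988769
A(C) = MTBF/(MTBF+MTTR) = 26194/(26194+69.8) = 0.997342
Series availability: 0.994814 × 0.988769 × 0.997342 = 0.98103

0.98103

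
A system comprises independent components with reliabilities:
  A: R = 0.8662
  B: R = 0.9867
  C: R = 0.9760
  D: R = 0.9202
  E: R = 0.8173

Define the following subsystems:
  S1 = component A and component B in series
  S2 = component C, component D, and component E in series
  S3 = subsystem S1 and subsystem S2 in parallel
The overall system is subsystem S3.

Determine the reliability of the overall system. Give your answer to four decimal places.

Series (A and B): 0.866200 × 0.986700 = 0.854680
Series (C, D, and E): 0.976000 × 0.920200 × 0.817300 = 0.734030
Parallel ([0.854680] and [0.734030]): 1 − (1 − 0.854680)(1 − 0.734030) = 0.9613

0.9613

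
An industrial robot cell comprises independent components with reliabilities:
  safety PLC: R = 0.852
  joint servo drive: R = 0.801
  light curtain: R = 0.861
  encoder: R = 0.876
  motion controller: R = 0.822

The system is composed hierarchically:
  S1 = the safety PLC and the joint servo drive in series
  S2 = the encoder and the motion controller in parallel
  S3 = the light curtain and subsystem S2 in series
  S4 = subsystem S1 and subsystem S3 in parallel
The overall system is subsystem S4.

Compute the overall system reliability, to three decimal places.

Series (safety PLC and joint servo drive): 0.85200 × 0.80100 = 0.68245
Parallel (encoder and motion controller): 1 − (1 − 0.87600)(1 − 0.82200) = 0.97793
Series (light curtain and [0.97793]): 0.86100 × 0.97793 = 0.84200
Parallel ([0.68245] and [0.84200]): 1 − (1 − 0.68245)(1 − 0.84200) = 0.950

0.950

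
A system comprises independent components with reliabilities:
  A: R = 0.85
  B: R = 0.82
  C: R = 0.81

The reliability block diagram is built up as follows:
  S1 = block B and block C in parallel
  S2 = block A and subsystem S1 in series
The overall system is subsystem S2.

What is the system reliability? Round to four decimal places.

0.8209

Parallel (B and C): 1 − (1 − 0.820000)(1 − 0.810000) = 0.965800
Series (A and [0.965800]): 0.850000 × 0.965800 = 0.8209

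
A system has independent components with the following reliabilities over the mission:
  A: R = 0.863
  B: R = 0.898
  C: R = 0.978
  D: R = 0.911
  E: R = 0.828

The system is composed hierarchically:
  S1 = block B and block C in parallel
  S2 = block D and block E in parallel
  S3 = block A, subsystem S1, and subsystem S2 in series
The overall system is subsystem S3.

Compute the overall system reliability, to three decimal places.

0.848

Parallel (B and C): 1 − (1 − 0.89800)(1 − 0.97800) = 0.99776
Parallel (D and E): 1 − (1 − 0.91100)(1 − 0.82800) = 0.98469
Series (A, [0.99776], and [0.98469]): 0.86300 × 0.99776 × 0.98469 = 0.848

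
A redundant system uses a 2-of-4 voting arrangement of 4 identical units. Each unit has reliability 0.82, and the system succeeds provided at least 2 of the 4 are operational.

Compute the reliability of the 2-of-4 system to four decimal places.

R = Σ_{i=2}^{4} C(4,i) p^i (1−p)^{4−i} with p = 0.82
C(4,2)·0.82^2·0.18^2 = 0.130715
C(4,3)·0.82^3·0.18^1 = 0.396985
C(4,4)·0.82^4·0.18^0 = 0.452122
Sum = 0.9798

0.9798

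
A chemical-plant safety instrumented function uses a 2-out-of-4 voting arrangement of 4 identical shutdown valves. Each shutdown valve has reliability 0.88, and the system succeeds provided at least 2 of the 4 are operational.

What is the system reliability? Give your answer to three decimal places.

R = Σ_{i=2}^{4} C(4,i) p^i (1−p)^{4−i} with p = 0.88
C(4,2)·0.88^2·0.12^2 = 0.06691
C(4,3)·0.88^3·0.12^1 = 0.32711
C(4,4)·0.88^4·0.12^0 = 0.59970
Sum = 0.994

0.994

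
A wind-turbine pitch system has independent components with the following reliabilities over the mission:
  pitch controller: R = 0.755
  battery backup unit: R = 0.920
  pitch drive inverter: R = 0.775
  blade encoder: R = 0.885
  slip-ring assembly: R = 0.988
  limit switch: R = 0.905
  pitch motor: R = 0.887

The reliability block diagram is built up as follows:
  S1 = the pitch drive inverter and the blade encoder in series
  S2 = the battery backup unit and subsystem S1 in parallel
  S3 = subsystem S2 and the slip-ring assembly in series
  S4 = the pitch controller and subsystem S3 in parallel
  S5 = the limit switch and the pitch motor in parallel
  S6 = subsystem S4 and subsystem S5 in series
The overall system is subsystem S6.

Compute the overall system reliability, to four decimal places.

Series (pitch drive inverter and blade encoder): 0.775000 × 0.885000 = 0.685875
Parallel (battery backup unit and [0.685875]): 1 − (1 − 0.920000)(1 − 0.685875) = 0.974870
Series ([0.974870] and slip-ring assembly): 0.974870 × 0.988000 = 0.963172
Parallel (pitch controller and [0.963172]): 1 − (1 − 0.755000)(1 − 0.963172) = 0.990977
Parallel (limit switch and pitch motor): 1 − (1 − 0.905000)(1 − 0.887000) = 0.989265
Series ([0.990977] and [0.989265]): 0.990977 × 0.989265 = 0.9803

0.9803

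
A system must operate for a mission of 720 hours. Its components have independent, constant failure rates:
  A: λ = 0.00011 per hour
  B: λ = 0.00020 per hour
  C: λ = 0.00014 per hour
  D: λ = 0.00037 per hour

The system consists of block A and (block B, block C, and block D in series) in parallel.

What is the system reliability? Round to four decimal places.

R(A) = exp(−0.00011 × 720) = 0.923855
R(B) = exp(−0.00020 × 720) = 0.865888
R(C) = exp(−0.00014 × 720) = 0.904114
R(D) = exp(−0.00037 × 720) = 0.766133
Series (B, C, and D): 0.865888 × 0.904114 × 0.766133 = 0.599776
Parallel (A and [0.599776]): 1 − (1 − 0.923855)(1 − 0.599776) = 0.9695

0.9695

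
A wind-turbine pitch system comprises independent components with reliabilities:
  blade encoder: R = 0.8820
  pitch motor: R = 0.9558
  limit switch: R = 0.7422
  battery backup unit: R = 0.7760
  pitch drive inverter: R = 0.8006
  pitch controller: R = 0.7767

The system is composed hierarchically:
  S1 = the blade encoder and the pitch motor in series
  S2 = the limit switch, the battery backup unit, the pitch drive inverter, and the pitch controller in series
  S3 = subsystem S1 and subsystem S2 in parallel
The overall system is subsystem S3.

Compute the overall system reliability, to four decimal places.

0.8992

Series (blade encoder and pitch motor): 0.882000 × 0.955800 = 0.843016
Series (limit switch, battery backup unit, pitch drive inverter, and pitch controller): 0.742200 × 0.776000 × 0.800600 × 0.776700 = 0.358139
Parallel ([0.843016] and [0.358139]): 1 − (1 − 0.843016)(1 − 0.358139) = 0.8992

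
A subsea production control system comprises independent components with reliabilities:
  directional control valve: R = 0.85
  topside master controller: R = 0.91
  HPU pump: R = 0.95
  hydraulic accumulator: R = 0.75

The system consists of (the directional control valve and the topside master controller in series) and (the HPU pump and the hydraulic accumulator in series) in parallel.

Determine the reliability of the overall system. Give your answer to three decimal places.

Series (directional control valve and topside master controller): 0.85000 × 0.91000 = 0.77350
Series (HPU pump and hydraulic accumulator): 0.95000 × 0.75000 = 0.71250
Parallel ([0.77350] and [0.71250]): 1 − (1 − 0.77350)(1 − 0.71250) = 0.935

0.935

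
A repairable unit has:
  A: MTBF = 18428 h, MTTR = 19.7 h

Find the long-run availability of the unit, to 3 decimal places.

A(A) = MTBF/(MTBF+MTTR) = 18428/(18428+19.7) = 0.999

0.999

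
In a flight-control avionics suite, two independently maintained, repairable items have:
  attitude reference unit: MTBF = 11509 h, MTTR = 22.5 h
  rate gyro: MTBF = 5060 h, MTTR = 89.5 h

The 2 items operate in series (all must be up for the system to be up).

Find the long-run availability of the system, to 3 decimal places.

A(attitude reference unit) = MTBF/(MTBF+MTTR) = 11509/(11509+22.5) = 0.998049
A(rate gyro) = MTBF/(MTBF+MTTR) = 5060/(5060+89.5) = 0.982620
Series availability: 0.998049 × 0.982620 = 0.981

0.981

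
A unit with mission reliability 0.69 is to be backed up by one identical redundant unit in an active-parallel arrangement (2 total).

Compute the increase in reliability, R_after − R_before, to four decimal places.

R_before = 0.69
R_after = 1 − (1 − 0.69)^2 = 0.9039
ΔR = 0.9039 − 0.69 = 0.2139

0.2139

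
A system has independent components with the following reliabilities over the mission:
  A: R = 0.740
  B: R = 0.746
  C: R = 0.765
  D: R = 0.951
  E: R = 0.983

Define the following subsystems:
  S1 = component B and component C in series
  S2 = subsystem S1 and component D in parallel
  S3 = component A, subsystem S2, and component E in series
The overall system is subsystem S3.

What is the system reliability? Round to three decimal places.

0.712

Series (B and C): 0.74600 × 0.76500 = 0.57069
Parallel ([0.57069] and D): 1 − (1 − 0.57069)(1 − 0.95100) = 0.97896
Series (A, [0.97896], and E): 0.74000 × 0.97896 × 0.98300 = 0.712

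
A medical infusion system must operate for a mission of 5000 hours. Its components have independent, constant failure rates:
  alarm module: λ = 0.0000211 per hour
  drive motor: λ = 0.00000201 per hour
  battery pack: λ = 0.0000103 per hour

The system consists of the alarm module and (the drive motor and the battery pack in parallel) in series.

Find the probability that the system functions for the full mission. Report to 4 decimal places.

R(alarm module) = exp(−0.0000211 × 5000) = 0.899874
R(drive motor) = exp(−0.00000201 × 5000) = 0.990000
R(battery pack) = exp(−0.0000103 × 5000) = 0.949804
Parallel (drive motor and battery pack): 1 − (1 − 0.990000)(1 − 0.949804) = 0.999498
Series (alarm module and [0.999498]): 0.899874 × 0.999498 = 0.8994

0.8994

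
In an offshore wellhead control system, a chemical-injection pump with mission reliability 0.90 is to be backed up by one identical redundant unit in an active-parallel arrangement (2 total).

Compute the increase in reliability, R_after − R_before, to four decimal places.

R_before = 0.90
R_after = 1 − (1 − 0.90)^2 = 0.9900
ΔR = 0.9900 − 0.90 = 0.0900

0.0900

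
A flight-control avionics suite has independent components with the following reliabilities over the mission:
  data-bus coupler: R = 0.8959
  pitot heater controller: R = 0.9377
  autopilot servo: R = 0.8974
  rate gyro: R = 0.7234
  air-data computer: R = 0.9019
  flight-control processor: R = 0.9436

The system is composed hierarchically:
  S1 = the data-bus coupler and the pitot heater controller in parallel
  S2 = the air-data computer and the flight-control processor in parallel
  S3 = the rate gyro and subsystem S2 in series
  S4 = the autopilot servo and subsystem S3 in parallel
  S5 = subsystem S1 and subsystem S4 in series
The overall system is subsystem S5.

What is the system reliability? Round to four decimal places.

0.9649

Parallel (data-bus coupler and pitot heater controller): 1 − (1 − 0.895900)(1 − 0.937700) = 0.993515
Parallel (air-data computer and flight-control processor): 1 − (1 − 0.901900)(1 − 0.943600) = 0.994467
Series (rate gyro and [0.994467]): 0.723400 × 0.994467 = 0.719397
Parallel (autopilot servo and [0.719397]): 1 − (1 − 0.897400)(1 − 0.719397) = 0.971210
Series ([0.993515] and [0.971210]): 0.993515 × 0.971210 = 0.9649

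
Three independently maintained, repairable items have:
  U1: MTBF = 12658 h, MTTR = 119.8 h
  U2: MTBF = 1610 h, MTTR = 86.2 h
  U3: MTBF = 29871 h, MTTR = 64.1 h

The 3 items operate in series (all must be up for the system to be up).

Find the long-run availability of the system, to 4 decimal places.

A(U1) = MTBF/(MTBF+MTTR) = 12658/(12658+119.8) = 0.990624
A(U2) = MTBF/(MTBF+MTTR) = 1610/(1610+86.2) = 0.949181
A(U3) = MTBF/(MTBF+MTTR) = 29871/(29871+64.1) = 0.997859
Series availability: 0.990624 × 0.949181 × 0.997859 = 0.9383

0.9383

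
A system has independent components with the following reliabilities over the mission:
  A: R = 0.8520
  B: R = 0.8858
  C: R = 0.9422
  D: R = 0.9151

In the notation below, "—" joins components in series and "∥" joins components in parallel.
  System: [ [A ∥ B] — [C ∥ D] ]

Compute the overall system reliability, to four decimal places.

0.9783

Parallel (A and B): 1 − (1 − 0.852000)(1 − 0.885800) = 0.983098
Parallel (C and D): 1 − (1 − 0.942200)(1 − 0.915100) = 0.995093
Series ([0.983098] and [0.995093]): 0.983098 × 0.995093 = 0.9783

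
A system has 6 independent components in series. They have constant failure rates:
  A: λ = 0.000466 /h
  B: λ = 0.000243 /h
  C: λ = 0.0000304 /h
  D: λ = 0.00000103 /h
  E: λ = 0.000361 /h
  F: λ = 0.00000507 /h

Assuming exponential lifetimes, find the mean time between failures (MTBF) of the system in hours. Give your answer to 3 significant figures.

Series of exponential components: λ_sys = Σ λ_i
λ_sys = 0.000466 + 0.000243 + 0.0000304 + 0.00000103 + 0.000361 + 0.00000507 = 1.1065e-03 /h
MTBF = 1 / λ_sys = 904 h

904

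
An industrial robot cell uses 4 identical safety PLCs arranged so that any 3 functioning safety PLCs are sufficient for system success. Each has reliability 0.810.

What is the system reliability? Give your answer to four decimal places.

0.8344

R = Σ_{i=3}^{4} C(4,i) p^i (1−p)^{4−i} with p = 0.810
C(4,3)·0.810^3·0.190^1 = 0.403895
C(4,4)·0.810^4·0.190^0 = 0.430467
Sum = 0.8344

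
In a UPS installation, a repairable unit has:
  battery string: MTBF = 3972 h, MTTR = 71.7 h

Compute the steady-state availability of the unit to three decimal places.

A(battery string) = MTBF/(MTBF+MTTR) = 3972/(3972+71.7) = 0.982

0.982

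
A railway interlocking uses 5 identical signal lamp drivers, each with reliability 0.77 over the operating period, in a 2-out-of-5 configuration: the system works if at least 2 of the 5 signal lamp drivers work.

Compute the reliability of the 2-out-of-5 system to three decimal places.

R = Σ_{i=2}^{5} C(5,i) p^i (1−p)^{5−i} with p = 0.77
C(5,2)·0.77^2·0.23^3 = 0.07214
C(5,3)·0.77^3·0.23^2 = 0.24151
C(5,4)·0.77^4·0.23^1 = 0.40426
C(5,5)·0.77^5·0.23^0 = 0.27068
Sum = 0.989

0.989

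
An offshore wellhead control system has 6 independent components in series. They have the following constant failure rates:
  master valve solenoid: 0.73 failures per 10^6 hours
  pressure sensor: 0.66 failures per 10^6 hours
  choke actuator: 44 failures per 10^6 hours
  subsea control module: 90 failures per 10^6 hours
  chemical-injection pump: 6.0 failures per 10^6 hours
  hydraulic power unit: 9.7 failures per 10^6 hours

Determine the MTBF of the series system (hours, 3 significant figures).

6620

Series of exponential components: λ_sys = Σ λ_i
λ_sys = 0.00000073 + 0.00000066 + 0.000044 + 0.000090 + 0.0000060 + 0.0000097 = 1.5109e-04 /h
MTBF = 1 / λ_sys = 6620 h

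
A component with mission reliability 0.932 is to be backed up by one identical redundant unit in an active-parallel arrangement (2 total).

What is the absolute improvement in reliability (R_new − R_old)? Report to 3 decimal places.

R_before = 0.932
R_after = 1 − (1 − 0.932)^2 = 0.995
ΔR = 0.995 − 0.932 = 0.063

0.063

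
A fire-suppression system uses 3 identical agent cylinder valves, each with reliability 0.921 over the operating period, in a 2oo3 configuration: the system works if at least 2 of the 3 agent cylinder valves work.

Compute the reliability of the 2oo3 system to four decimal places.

R = Σ_{i=2}^{3} C(3,i) p^i (1−p)^{3−i} with p = 0.921
C(3,2)·0.921^2·0.079^1 = 0.201033
C(3,3)·0.921^3·0.079^0 = 0.781230
Sum = 0.9823

0.9823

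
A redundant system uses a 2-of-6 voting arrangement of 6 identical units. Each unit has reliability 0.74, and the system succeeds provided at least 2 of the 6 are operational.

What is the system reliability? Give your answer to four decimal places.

0.9944

R = Σ_{i=2}^{6} C(6,i) p^i (1−p)^{6−i} with p = 0.74
C(6,2)·0.74^2·0.26^4 = 0.037536
C(6,3)·0.74^3·0.26^3 = 0.142444
C(6,4)·0.74^4·0.26^2 = 0.304064
C(6,5)·0.74^5·0.26^1 = 0.346165
C(6,6)·0.74^6·0.26^0 = 0.164206
Sum = 0.9944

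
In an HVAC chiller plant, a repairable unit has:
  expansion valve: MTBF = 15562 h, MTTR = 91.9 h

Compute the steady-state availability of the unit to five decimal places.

0.99413

A(expansion valve) = MTBF/(MTBF+MTTR) = 15562/(15562+91.9) = 0.99413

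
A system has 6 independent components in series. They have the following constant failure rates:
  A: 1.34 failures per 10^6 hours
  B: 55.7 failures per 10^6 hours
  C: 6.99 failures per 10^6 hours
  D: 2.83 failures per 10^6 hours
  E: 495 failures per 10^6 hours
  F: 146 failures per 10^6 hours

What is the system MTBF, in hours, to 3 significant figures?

Series of exponential components: λ_sys = Σ λ_i
λ_sys = 0.00000134 + 0.0000557 + 0.00000699 + 0.00000283 + 0.000495 + 0.000146 = 7.0786e-04 /h
MTBF = 1 / λ_sys = 1410 h

1410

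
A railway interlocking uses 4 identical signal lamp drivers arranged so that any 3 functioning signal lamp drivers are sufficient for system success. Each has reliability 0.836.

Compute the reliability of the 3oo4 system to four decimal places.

0.8717

R = Σ_{i=3}^{4} C(4,i) p^i (1−p)^{4−i} with p = 0.836
C(4,3)·0.836^3·0.164^1 = 0.383286
C(4,4)·0.836^4·0.164^0 = 0.488456
Sum = 0.8717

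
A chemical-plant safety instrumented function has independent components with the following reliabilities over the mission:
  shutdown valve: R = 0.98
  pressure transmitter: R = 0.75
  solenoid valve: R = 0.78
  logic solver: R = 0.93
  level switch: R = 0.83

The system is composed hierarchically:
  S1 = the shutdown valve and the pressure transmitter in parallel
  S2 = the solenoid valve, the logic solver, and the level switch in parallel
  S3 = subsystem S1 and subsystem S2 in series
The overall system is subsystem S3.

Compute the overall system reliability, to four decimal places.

Parallel (shutdown valve and pressure transmitter): 1 − (1 − 0.980000)(1 − 0.750000) = 0.995000
Parallel (solenoid valve, logic solver, and level switch): 1 − (1 − 0.780000)(1 − 0.930000)(1 − 0.830000) = 0.997382
Series ([0.995000] and [0.997382]): 0.995000 × 0.997382 = 0.9924

0.9924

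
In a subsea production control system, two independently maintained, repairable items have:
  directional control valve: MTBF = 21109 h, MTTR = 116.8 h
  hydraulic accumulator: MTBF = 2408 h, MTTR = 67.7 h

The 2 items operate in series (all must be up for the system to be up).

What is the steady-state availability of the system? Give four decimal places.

0.9673

A(directional control valve) = MTBF/(MTBF+MTTR) = 21109/(21109+116.8) = 0.994497
A(hydraulic accumulator) = MTBF/(MTBF+MTTR) = 2408/(2408+67.7) = 0.972654
Series availability: 0.994497 × 0.972654 = 0.9673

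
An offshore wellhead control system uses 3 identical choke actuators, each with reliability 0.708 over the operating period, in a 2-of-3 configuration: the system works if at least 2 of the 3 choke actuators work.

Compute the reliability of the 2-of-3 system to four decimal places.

R = Σ_{i=2}^{3} C(3,i) p^i (1−p)^{3−i} with p = 0.708
C(3,2)·0.708^2·0.292^1 = 0.439107
C(3,3)·0.708^3·0.292^0 = 0.354895
Sum = 0.7940

0.7940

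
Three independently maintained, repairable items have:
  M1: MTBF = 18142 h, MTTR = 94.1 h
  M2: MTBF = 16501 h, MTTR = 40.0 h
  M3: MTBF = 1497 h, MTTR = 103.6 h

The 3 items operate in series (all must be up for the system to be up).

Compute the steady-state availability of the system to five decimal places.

A(M1) = MTBF/(MTBF+MTTR) = 18142/(18142+94.1) = 0.994840
A(M2) = MTBF/(MTBF+MTTR) = 16501/(16501+40.0) = 0.997582
A(M3) = MTBF/(MTBF+MTTR) = 1497/(1497+103.6) = 0.935274
Series availability: 0.994840 × 0.997582 × 0.935274 = 0.92820

0.92820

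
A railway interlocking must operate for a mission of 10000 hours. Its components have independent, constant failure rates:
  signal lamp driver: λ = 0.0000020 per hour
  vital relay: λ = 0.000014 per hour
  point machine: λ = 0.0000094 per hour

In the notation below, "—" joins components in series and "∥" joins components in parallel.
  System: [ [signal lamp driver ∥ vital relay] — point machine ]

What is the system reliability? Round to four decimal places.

0.9079

R(signal lamp driver) = exp(−0.0000020 × 10000) = 0.980199
R(vital relay) = exp(−0.000014 × 10000) = 0.869358
R(point machine) = exp(−0.0000094 × 10000) = 0.910283
Parallel (signal lamp driver and vital relay): 1 − (1 − 0.980199)(1 − 0.869358) = 0.997413
Series ([0.997413] and point machine): 0.997413 × 0.910283 = 0.9079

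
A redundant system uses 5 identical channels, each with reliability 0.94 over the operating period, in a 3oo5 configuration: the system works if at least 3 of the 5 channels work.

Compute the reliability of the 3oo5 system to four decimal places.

R = Σ_{i=3}^{5} C(5,i) p^i (1−p)^{5−i} with p = 0.94
C(5,3)·0.94^3·0.06^2 = 0.029901
C(5,4)·0.94^4·0.06^1 = 0.234225
C(5,5)·0.94^5·0.06^0 = 0.733904
Sum = 0.9980

0.9980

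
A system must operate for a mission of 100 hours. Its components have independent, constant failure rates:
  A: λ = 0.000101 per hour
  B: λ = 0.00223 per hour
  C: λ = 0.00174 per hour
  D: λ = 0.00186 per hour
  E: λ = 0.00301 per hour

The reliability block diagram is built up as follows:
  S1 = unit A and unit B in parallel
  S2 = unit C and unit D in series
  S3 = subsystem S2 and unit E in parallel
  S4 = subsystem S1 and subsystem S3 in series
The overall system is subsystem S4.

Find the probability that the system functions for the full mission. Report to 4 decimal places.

R(A) = exp(−0.000101 × 100) = 0.989951
R(B) = exp(−0.00223 × 100) = 0.800115
R(C) = exp(−0.00174 × 100) = 0.840297
R(D) = exp(−0.00186 × 100) = 0.830274
R(E) = exp(−0.00301 × 100) = 0.740078
Parallel (A and B): 1 − (1 − 0.989951)(1 − 0.800115) = 0.997991
Series (C and D): 0.840297 × 0.830274 = 0.697677
Parallel ([0.697677] and E): 1 − (1 − 0.697677)(1 − 0.740078) = 0.921420
Series ([0.997991] and [0.921420]): 0.997991 × 0.921420 = 0.9196

0.9196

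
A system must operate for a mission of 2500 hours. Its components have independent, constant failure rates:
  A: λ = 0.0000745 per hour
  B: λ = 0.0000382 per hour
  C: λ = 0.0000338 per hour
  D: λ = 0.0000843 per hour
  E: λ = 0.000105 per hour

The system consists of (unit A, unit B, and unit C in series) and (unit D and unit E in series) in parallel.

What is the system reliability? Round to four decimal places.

0.8844

R(A) = exp(−0.0000745 × 2500) = 0.830066
R(B) = exp(−0.0000382 × 2500) = 0.908918
R(C) = exp(−0.0000338 × 2500) = 0.918972
R(D) = exp(−0.0000843 × 2500) = 0.809977
R(E) = exp(−0.000105 × 2500) = 0.769126
Series (A, B, and C): 0.830066 × 0.908918 × 0.918972 = 0.693329
Series (D and E): 0.809977 × 0.769126 = 0.622974
Parallel ([0.693329] and [0.622974]): 1 − (1 − 0.693329)(1 − 0.622974) = 0.8844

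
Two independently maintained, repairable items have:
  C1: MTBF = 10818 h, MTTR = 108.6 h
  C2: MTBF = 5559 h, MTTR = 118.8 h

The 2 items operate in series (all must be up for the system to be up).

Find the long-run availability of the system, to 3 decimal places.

A(C1) = MTBF/(MTBF+MTTR) = 10818/(10818+108.6) = 0.990061
A(C2) = MTBF/(MTBF+MTTR) = 5559/(5559+118.8) = 0.979076
Series availability: 0.990061 × 0.979076 = 0.969

0.969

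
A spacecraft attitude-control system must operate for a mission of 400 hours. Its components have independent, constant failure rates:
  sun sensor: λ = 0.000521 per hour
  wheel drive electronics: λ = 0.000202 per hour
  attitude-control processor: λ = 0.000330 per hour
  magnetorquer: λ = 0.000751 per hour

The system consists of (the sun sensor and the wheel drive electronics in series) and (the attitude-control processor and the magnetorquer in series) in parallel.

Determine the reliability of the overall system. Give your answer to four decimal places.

R(sun sensor) = exp(−0.000521 × 400) = 0.811882
R(wheel drive electronics) = exp(−0.000202 × 400) = 0.922378
R(attitude-control processor) = exp(−0.000330 × 400) = 0.876341
R(magnetorquer) = exp(−0.000751 × 400) = 0.740522
Series (sun sensor and wheel drive electronics): 0.811882 × 0.922378 = 0.748862
Series (attitude-control processor and magnetorquer): 0.876341 × 0.740522 = 0.648950
Parallel ([0.748862] and [0.648950]): 1 − (1 − 0.748862)(1 − 0.648950) = 0.9118

0.9118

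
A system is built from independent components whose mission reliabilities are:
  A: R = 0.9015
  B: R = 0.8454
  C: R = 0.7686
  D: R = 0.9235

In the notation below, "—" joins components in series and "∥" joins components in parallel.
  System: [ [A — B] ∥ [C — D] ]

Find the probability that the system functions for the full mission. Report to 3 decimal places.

0.931

Series (A and B): 0.90150 × 0.84540 = 0.76213
Series (C and D): 0.76860 × 0.92350 = 0.70980
Parallel ([0.76213] and [0.70980]): 1 − (1 − 0.76213)(1 − 0.70980) = 0.931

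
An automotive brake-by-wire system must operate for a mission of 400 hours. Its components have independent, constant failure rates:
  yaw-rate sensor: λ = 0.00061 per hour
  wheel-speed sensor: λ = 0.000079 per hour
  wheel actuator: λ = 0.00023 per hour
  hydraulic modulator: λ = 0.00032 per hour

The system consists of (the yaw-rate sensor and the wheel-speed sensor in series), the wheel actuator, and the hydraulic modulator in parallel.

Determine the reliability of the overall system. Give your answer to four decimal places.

R(yaw-rate sensor) = exp(−0.00061 × 400) = 0.783488
R(wheel-speed sensor) = exp(−0.000079 × 400) = 0.968894
R(wheel actuator) = exp(−0.00023 × 400) = 0.912105
R(hydraulic modulator) = exp(−0.00032 × 400) = 0.879853
Series (yaw-rate sensor and wheel-speed sensor): 0.783488 × 0.968894 = 0.759117
Parallel ([0.759117], wheel actuator, and hydraulic modulator): 1 − (1 − 0.759117)(1 − 0.912105)(1 − 0.879853) = 0.9975

0.9975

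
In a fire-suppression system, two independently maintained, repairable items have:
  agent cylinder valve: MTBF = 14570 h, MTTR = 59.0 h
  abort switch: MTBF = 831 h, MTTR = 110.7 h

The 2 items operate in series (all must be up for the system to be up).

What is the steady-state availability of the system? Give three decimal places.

A(agent cylinder valve) = MTBF/(MTBF+MTTR) = 14570/(14570+59.0) = 0.995967
A(abort switch) = MTBF/(MTBF+MTTR) = 831/(831+110.7) = 0.882447
Series availability: 0.995967 × 0.882447 = 0.879

0.879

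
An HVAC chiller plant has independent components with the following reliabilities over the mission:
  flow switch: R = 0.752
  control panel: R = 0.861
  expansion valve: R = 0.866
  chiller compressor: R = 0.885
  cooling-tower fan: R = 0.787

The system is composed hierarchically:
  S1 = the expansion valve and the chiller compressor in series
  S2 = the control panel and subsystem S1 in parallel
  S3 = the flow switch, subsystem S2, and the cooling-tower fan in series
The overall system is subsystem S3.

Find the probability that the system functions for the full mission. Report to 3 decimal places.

0.573

Series (expansion valve and chiller compressor): 0.86600 × 0.88500 = 0.76641
Parallel (control panel and [0.76641]): 1 − (1 − 0.86100)(1 − 0.76641) = 0.96753
Series (flow switch, [0.96753], and cooling-tower fan): 0.75200 × 0.96753 × 0.78700 = 0.573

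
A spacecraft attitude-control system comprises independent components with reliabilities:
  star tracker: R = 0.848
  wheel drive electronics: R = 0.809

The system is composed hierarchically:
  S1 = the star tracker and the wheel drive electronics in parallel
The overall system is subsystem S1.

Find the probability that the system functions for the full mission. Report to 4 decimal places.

Parallel (star tracker and wheel drive electronics): 1 − (1 − 0.848000)(1 − 0.809000) = 0.9710

0.9710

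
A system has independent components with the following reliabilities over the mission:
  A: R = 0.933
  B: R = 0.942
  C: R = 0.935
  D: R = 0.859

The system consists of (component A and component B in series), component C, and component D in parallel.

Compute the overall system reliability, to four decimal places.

Series (A and B): 0.933000 × 0.942000 = 0.878886
Parallel ([0.878886], C, and D): 1 − (1 − 0.878886)(1 − 0.935000)(1 − 0.859000) = 0.9989

0.9989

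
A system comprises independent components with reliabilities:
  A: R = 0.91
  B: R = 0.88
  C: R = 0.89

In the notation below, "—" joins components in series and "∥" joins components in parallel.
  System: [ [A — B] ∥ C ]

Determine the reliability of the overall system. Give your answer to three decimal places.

Series (A and B): 0.91000 × 0.88000 = 0.80080
Parallel ([0.80080] and C): 1 − (1 − 0.80080)(1 − 0.89000) = 0.978

0.978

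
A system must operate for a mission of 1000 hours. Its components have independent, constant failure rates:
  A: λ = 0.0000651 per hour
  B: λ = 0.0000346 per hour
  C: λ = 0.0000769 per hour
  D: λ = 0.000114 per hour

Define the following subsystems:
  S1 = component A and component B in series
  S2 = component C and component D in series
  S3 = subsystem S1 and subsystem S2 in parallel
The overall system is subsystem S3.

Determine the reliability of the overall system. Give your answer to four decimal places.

0.9835

R(A) = exp(−0.0000651 × 1000) = 0.936974
R(B) = exp(−0.0000346 × 1000) = 0.965992
R(C) = exp(−0.0000769 × 1000) = 0.925982
R(D) = exp(−0.000114 × 1000) = 0.892258
Series (A and B): 0.936974 × 0.965992 = 0.905109
Series (C and D): 0.925982 × 0.892258 = 0.826215
Parallel ([0.905109] and [0.826215]): 1 − (1 − 0.905109)(1 − 0.826215) = 0.9835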